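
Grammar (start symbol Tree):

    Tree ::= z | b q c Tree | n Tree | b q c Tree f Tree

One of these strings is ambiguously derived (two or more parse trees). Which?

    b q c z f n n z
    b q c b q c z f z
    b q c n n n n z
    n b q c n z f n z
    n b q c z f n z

b q c b q c z f z

b q c z f n n z: 1 tree
b q c b q c z f z: 2 trees
b q c n n n n z: 1 tree
n b q c n z f n z: 1 tree
n b q c z f n z: 1 tree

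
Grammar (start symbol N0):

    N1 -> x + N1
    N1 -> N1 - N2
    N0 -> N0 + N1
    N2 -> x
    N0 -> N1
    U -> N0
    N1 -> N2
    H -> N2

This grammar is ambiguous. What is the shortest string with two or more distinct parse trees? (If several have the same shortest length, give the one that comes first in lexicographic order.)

length 1: no string has ≥2 trees
length 3: x + x has 2 parse trees

Two derivations of x + x:
  N0 ⇒ N0 + N1 ⇒ N1 + N1 ⇒ N2 + N1 ⇒ x + N1 ⇒ x + N2 ⇒ x + x
  N0 ⇒ N1 ⇒ x + N1 ⇒ x + N2 ⇒ x + x

x + x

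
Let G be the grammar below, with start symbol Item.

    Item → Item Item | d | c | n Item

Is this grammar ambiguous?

Ambiguous

Witness: c c c

Derivation 1: Item ⇒ Item Item ⇒ Item Item Item ⇒ c Item Item ⇒ c c Item ⇒ c c c
Derivation 2: Item ⇒ Item Item ⇒ c Item ⇒ c Item Item ⇒ c c Item ⇒ c c c

Two distinct leftmost derivations for the same string.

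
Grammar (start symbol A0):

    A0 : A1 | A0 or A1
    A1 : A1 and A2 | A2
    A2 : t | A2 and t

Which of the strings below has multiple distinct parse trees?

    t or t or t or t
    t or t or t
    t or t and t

t or t or t or t: 1 tree
t or t or t: 1 tree
t or t and t: 2 trees

t or t and t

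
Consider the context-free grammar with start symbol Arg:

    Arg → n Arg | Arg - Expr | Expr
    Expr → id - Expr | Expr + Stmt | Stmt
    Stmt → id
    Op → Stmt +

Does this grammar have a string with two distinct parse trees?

Witness: id - id

Derivation 1: Arg ⇒ Arg - Expr ⇒ Expr - Expr ⇒ Stmt - Expr ⇒ id - Expr ⇒ id - Stmt ⇒ id - id
Derivation 2: Arg ⇒ Expr ⇒ id - Expr ⇒ id - Stmt ⇒ id - id

Two distinct leftmost derivations for the same string.

Ambiguous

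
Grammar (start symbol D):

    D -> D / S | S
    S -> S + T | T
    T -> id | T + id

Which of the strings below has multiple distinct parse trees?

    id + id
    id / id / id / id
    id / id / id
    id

id + id

id + id: 2 trees
id / id / id / id: 1 tree
id / id / id: 1 tree
id: 1 tree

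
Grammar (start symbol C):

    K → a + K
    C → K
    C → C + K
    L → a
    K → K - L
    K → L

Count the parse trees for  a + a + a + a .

8

Parse trees for a + a + a + a:
  [C [K a + [K a + [K a + [K [L a]]]]]]
  [C [C [K [L a]]] + [K a + [K a + [K [L a]]]]]
  [C [C [K a + [K [L a]]]] + [K a + [K [L a]]]]
  [C [C [C [K [L a]]] + [K [L a]]] + [K a + [K [L a]]]]
  [C [C [K a + [K a + [K [L a]]]]] + [K [L a]]]
  [C [C [C [K [L a]]] + [K a + [K [L a]]]] + [K [L a]]]
  [C [C [C [K a + [K [L a]]]] + [K [L a]]] + [K [L a]]]
  [C [C [C [C [K [L a]]] + [K [L a]]] + [K [L a]]] + [K [L a]]]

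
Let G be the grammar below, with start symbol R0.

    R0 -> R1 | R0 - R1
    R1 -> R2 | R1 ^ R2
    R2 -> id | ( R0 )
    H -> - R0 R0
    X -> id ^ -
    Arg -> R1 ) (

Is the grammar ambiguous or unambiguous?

Only R0, R1, R2 are reachable from R0; ignoring the rest: The grammar is stratified — R0 handles '-' (left-recursive), R1 handles '^', R2 atoms. Each operator has a fixed associativity and precedence level, so every string has one parse.

Unambiguous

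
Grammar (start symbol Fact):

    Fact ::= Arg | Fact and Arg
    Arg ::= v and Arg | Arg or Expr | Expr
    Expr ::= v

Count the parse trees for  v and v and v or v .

7

Parse trees for v and v and v or v:
  [Fact [Arg v and [Arg v and [Arg [Arg [Expr v]] or [Expr v]]]]]
  [Fact [Arg v and [Arg [Arg v and [Arg [Expr v]]] or [Expr v]]]]
  [Fact [Arg [Arg v and [Arg v and [Arg [Expr v]]]] or [Expr v]]]
  [Fact [Fact [Arg [Expr v]]] and [Arg v and [Arg [Arg [Expr v]] or [Expr v]]]]
  [Fact [Fact [Arg [Expr v]]] and [Arg [Arg v and [Arg [Expr v]]] or [Expr v]]]
  [Fact [Fact [Arg v and [Arg [Expr v]]]] and [Arg [Arg [Expr v]] or [Expr v]]]
  [Fact [Fact [Fact [Arg [Expr v]]] and [Arg [Expr v]]] and [Arg [Arg [Expr v]] or [Expr v]]]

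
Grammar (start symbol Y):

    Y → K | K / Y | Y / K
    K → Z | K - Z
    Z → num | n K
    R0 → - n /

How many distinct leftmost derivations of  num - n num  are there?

1

Parse trees for num - n num:
  [Y [K [K [Z num]] - [Z n [K [Z num]]]]]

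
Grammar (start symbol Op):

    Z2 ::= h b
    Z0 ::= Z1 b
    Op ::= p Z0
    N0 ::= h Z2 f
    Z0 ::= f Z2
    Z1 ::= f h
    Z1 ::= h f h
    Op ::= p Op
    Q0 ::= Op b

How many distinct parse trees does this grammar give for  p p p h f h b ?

1

Parse trees for p p p h f h b:
  [Op p [Op p [Op p [Z0 [Z1 h f h] b]]]]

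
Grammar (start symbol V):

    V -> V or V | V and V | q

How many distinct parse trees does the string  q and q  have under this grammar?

Parse trees for q and q:
  [V [V q] and [V q]]

1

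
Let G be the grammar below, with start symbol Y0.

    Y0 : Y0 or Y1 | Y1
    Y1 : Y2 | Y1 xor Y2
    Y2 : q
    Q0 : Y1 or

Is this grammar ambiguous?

Only Y0, Y1, Y2 are reachable from Y0; ignoring the rest: The grammar is stratified — Y0 handles 'or' (left-recursive), Y1 handles 'xor', Y2 atoms. Each operator has a fixed associativity and precedence level, so every string has one parse.

Unambiguous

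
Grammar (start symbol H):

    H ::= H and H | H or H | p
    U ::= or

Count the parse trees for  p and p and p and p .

5

Parse trees for p and p and p and p:
  [H [H p] and [H [H p] and [H [H p] and [H p]]]]
  [H [H p] and [H [H [H p] and [H p]] and [H p]]]
  [H [H [H p] and [H p]] and [H [H p] and [H p]]]
  [H [H [H p] and [H [H p] and [H p]]] and [H p]]
  [H [H [H [H p] and [H p]] and [H p]] and [H p]]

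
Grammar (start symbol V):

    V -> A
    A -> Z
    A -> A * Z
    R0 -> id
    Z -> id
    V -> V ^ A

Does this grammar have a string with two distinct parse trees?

Unambiguous

(R0 is unreachable from V, so its rules don't affect L(V).) V → V ^ A | A  ;  A → A * Z | Z  — a left-associative chain with Z at the bottom. Each string factors uniquely by precedence.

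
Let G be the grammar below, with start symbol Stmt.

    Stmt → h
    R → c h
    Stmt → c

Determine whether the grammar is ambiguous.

(R is unreachable from Stmt, so its rules don't affect L(Stmt).) Each reachable nonterminal has at most one production per leading terminal, and all productions are right-linear; the derivation is determined token-by-token.

Unambiguous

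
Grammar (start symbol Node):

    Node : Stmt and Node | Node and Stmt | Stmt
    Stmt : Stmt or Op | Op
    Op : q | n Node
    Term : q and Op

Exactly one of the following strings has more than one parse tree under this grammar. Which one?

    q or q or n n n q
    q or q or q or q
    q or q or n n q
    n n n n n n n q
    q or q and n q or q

q or q and n q or q

q or q or n n n q: 1 tree
q or q or q or q: 1 tree
q or q or n n q: 1 tree
n n n n n n n q: 1 tree
q or q and n q or q: 4 trees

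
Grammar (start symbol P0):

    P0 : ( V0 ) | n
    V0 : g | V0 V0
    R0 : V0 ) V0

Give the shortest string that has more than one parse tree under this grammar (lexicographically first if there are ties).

( g g g )

length 1: no string has ≥2 trees
length 3: no string has ≥2 trees
length 4: no string has ≥2 trees
length 5: ( g g g ) has 2 parse trees

Two derivations of ( g g g ):
  P0 ⇒ ( V0 ) ⇒ ( V0 V0 ) ⇒ ( g V0 ) ⇒ ( g V0 V0 ) ⇒ ( g g V0 ) ⇒ ( g g g )
  P0 ⇒ ( V0 ) ⇒ ( V0 V0 ) ⇒ ( V0 V0 V0 ) ⇒ ( g V0 V0 ) ⇒ ( g g V0 ) ⇒ ( g g g )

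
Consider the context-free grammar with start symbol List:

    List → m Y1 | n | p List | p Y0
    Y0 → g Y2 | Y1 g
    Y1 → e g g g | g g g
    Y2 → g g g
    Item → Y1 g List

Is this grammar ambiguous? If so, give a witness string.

Ambiguous

Witness: p g g g g

Derivation 1: List ⇒ p Y0 ⇒ p g Y2 ⇒ p g g g g
Derivation 2: List ⇒ p Y0 ⇒ p Y1 g ⇒ p g g g g

Two distinct leftmost derivations for the same string.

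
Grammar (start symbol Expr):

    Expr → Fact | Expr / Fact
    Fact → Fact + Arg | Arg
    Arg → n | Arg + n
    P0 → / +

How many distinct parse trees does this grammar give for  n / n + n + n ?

Parse trees for n / n + n + n:
  [Expr [Expr [Fact [Arg n]]] / [Fact [Fact [Arg n]] + [Arg [Arg n] + n]]]
  [Expr [Expr [Fact [Arg n]]] / [Fact [Fact [Fact [Arg n]] + [Arg n]] + [Arg n]]]
  [Expr [Expr [Fact [Arg n]]] / [Fact [Fact [Arg [Arg n] + n]] + [Arg n]]]
  [Expr [Expr [Fact [Arg n]]] / [Fact [Arg [Arg [Arg n] + n] + n]]]

4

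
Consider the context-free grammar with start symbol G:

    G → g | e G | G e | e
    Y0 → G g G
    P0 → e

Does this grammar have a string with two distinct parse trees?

Ambiguous

Witness: e e

Derivation 1: G ⇒ e G ⇒ e e
Derivation 2: G ⇒ G e ⇒ e e

Two distinct leftmost derivations for the same string.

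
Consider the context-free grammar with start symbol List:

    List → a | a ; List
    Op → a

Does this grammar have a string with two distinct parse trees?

(Op is unreachable from List, so its rules don't affect L(List).) The reachable grammar is A → atom sep A | atom. Each atom is followed by either the separator (recurse) or end-of-string (stop) — no choice point.

Unambiguous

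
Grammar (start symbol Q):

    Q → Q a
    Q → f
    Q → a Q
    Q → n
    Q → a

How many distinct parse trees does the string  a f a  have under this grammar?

Parse trees for a f a:
  [Q [Q a [Q f]] a]
  [Q a [Q [Q f] a]]

2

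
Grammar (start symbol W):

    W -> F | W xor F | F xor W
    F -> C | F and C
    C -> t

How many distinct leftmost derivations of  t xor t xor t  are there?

4

Parse trees for t xor t xor t:
  [W [W [W [F [C t]]] xor [F [C t]]] xor [F [C t]]]
  [W [W [F [C t]] xor [W [F [C t]]]] xor [F [C t]]]
  [W [F [C t]] xor [W [W [F [C t]]] xor [F [C t]]]]
  [W [F [C t]] xor [W [F [C t]] xor [W [F [C t]]]]]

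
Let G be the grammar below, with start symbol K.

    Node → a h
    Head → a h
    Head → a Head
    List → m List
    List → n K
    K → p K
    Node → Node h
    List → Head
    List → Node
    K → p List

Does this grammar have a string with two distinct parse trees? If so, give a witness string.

Ambiguous

Witness: p a h

Derivation 1: K ⇒ p List ⇒ p Head ⇒ p a h
Derivation 2: K ⇒ p List ⇒ p Node ⇒ p a h

Two distinct leftmost derivations for the same string.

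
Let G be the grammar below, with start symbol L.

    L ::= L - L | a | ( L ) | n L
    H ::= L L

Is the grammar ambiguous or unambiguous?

Ambiguous

Witness: n a - a

Derivation 1: L ⇒ L - L ⇒ n L - L ⇒ n a - L ⇒ n a - a
Derivation 2: L ⇒ n L ⇒ n L - L ⇒ n a - L ⇒ n a - a

Two distinct leftmost derivations for the same string.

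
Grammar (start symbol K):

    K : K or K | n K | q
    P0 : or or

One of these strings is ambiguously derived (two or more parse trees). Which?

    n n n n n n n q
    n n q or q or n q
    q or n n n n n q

n n q or q or n q

n n n n n n n q: 1 tree
n n q or q or n q: 9 trees
q or n n n n n q: 1 tree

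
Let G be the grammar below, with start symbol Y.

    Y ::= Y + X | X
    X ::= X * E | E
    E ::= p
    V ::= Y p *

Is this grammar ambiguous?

Unambiguous

(V is unreachable from Y, so its rules don't affect L(Y).) Y → Y + X | X  ;  X → X * E | E  — a left-associative chain with E at the bottom. Each string factors uniquely by precedence.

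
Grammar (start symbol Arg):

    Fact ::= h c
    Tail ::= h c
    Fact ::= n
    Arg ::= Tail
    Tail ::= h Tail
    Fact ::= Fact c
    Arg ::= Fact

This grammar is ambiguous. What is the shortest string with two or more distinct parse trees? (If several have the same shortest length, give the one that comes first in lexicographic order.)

length 1: no string has ≥2 trees
length 2: h c has 2 parse trees

Two derivations of h c:
  Arg ⇒ Tail ⇒ h c
  Arg ⇒ Fact ⇒ h c

h c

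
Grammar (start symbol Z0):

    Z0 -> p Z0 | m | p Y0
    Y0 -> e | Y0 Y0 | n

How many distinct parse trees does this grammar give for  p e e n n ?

5

Parse trees for p e e n n:
  [Z0 p [Y0 [Y0 e] [Y0 [Y0 e] [Y0 [Y0 n] [Y0 n]]]]]
  [Z0 p [Y0 [Y0 e] [Y0 [Y0 [Y0 e] [Y0 n]] [Y0 n]]]]
  [Z0 p [Y0 [Y0 [Y0 e] [Y0 e]] [Y0 [Y0 n] [Y0 n]]]]
  [Z0 p [Y0 [Y0 [Y0 e] [Y0 [Y0 e] [Y0 n]]] [Y0 n]]]
  [Z0 p [Y0 [Y0 [Y0 [Y0 e] [Y0 e]] [Y0 n]] [Y0 n]]]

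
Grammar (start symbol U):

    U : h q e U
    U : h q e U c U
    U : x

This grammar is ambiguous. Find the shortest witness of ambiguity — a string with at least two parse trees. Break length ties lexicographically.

length 1: no string has ≥2 trees
length 4: no string has ≥2 trees
length 6: no string has ≥2 trees
length 7: no string has ≥2 trees
length 9: h q e h q e x c x has 2 parse trees

Two derivations of h q e h q e x c x:
  U ⇒ h q e U ⇒ h q e h q e U c U ⇒ h q e h q e x c U ⇒ h q e h q e x c x
  U ⇒ h q e U c U ⇒ h q e h q e U c U ⇒ h q e h q e x c U ⇒ h q e h q e x c x

h q e h q e x c x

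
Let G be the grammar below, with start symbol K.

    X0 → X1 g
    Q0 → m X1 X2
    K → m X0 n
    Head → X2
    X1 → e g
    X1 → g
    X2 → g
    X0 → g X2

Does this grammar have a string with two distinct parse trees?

Ambiguous

Witness: m g g n

Derivation 1: K ⇒ m X0 n ⇒ m X1 g n ⇒ m g g n
Derivation 2: K ⇒ m X0 n ⇒ m g X2 n ⇒ m g g n

Two distinct leftmost derivations for the same string.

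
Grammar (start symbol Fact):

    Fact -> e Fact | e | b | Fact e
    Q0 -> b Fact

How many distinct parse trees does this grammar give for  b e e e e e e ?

Parse trees for b e e e e e e:
  [Fact [Fact [Fact [Fact [Fact [Fact [Fact b] e] e] e] e] e] e]

1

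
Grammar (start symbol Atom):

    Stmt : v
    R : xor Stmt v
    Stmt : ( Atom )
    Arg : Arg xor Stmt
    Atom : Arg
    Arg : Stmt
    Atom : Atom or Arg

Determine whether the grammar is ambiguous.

Only Atom, Arg, Stmt are reachable from Atom; ignoring the rest: The grammar is stratified — Atom handles 'or' (left-recursive), Arg handles 'xor', Stmt atoms. Each operator has a fixed associativity and precedence level, so every string has one parse.

Unambiguous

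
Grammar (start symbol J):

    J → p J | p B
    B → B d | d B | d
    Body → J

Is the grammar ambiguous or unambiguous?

Witness: p d d

Derivation 1: J ⇒ p B ⇒ p B d ⇒ p d d
Derivation 2: J ⇒ p B ⇒ p d B ⇒ p d d

Two distinct leftmost derivations for the same string.

Ambiguous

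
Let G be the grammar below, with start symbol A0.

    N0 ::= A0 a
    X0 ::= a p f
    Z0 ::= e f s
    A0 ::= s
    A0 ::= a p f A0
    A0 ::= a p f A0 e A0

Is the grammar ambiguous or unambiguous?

Witness: a p f a p f s e s

Derivation 1: A0 ⇒ a p f A0 ⇒ a p f a p f A0 e A0 ⇒ a p f a p f s e A0 ⇒ a p f a p f s e s
Derivation 2: A0 ⇒ a p f A0 e A0 ⇒ a p f a p f A0 e A0 ⇒ a p f a p f s e A0 ⇒ a p f a p f s e s

Two distinct leftmost derivations for the same string.

Ambiguous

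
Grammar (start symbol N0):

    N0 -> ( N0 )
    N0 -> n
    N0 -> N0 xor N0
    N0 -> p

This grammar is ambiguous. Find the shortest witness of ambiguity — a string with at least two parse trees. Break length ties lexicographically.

length 1: no string has ≥2 trees
length 3: no string has ≥2 trees
length 5: n xor n xor n has 2 parse trees

Two derivations of n xor n xor n:
  N0 ⇒ N0 xor N0 ⇒ n xor N0 ⇒ n xor N0 xor N0 ⇒ n xor n xor N0 ⇒ n xor n xor n
  N0 ⇒ N0 xor N0 ⇒ N0 xor N0 xor N0 ⇒ n xor N0 xor N0 ⇒ n xor n xor N0 ⇒ n xor n xor n

n xor n xor n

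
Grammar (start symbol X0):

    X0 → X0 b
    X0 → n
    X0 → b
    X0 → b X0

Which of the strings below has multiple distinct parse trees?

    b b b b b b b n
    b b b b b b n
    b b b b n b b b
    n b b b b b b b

b b b b n b b b

b b b b b b b n: 1 tree
b b b b b b n: 1 tree
b b b b n b b b: 35 trees
n b b b b b b b: 1 tree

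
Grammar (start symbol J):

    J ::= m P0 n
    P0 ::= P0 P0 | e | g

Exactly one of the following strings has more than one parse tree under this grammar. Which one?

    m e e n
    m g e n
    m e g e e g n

m e e n: 1 tree
m g e n: 1 tree
m e g e e g n: 14 trees

m e g e e g n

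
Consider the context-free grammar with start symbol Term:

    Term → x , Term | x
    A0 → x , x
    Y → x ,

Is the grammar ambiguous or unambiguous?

Unambiguous

(A0, Y are unreachable from Term, so their rules don't affect L(Term).) The reachable grammar is A → atom sep A | atom. Each atom is followed by either the separator (recurse) or end-of-string (stop) — no choice point.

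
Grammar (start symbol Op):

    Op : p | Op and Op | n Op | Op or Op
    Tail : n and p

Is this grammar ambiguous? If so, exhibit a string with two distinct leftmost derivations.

Witness: n p and p

Derivation 1: Op ⇒ Op and Op ⇒ n Op and Op ⇒ n p and Op ⇒ n p and p
Derivation 2: Op ⇒ n Op ⇒ n Op and Op ⇒ n p and Op ⇒ n p and p

Two distinct leftmost derivations for the same string.

Ambiguous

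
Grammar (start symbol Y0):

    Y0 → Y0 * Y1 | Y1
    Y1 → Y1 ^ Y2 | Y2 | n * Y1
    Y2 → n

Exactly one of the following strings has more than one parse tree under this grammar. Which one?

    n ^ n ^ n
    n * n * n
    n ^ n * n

n * n * n

n ^ n ^ n: 1 tree
n * n * n: 4 trees
n ^ n * n: 1 tree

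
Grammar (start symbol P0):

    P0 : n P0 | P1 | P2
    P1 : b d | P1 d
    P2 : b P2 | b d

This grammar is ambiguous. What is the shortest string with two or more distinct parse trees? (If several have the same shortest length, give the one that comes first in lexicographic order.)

b d

length 2: b d has 2 parse trees

Two derivations of b d:
  P0 ⇒ P1 ⇒ b d
  P0 ⇒ P2 ⇒ b d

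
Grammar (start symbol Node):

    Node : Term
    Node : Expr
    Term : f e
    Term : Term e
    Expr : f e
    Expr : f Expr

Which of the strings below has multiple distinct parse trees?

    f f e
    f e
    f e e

f f e: 1 tree
f e: 2 trees
f e e: 1 tree

f e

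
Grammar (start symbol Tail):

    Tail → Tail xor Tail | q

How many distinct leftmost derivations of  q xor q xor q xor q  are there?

Parse trees for q xor q xor q xor q:
  [Tail [Tail q] xor [Tail [Tail q] xor [Tail [Tail q] xor [Tail q]]]]
  [Tail [Tail q] xor [Tail [Tail [Tail q] xor [Tail q]] xor [Tail q]]]
  [Tail [Tail [Tail q] xor [Tail q]] xor [Tail [Tail q] xor [Tail q]]]
  [Tail [Tail [Tail q] xor [Tail [Tail q] xor [Tail q]]] xor [Tail q]]
  [Tail [Tail [Tail [Tail q] xor [Tail q]] xor [Tail q]] xor [Tail q]]

5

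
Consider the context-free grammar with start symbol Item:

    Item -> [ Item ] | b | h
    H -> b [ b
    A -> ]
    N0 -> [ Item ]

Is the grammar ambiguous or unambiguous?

Only Item is reachable from Item; ignoring the rest: L(Item) is { openⁿ atom closeⁿ : n ≥ 0 }. The bracket depth fixes n, and the derivation is forced at every step.

Unambiguous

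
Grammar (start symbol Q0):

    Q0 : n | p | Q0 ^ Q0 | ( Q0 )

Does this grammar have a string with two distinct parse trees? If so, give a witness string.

Witness: n ^ n ^ n

Derivation 1: Q0 ⇒ Q0 ^ Q0 ⇒ n ^ Q0 ⇒ n ^ Q0 ^ Q0 ⇒ n ^ n ^ Q0 ⇒ n ^ n ^ n
Derivation 2: Q0 ⇒ Q0 ^ Q0 ⇒ Q0 ^ Q0 ^ Q0 ⇒ n ^ Q0 ^ Q0 ⇒ n ^ n ^ Q0 ⇒ n ^ n ^ n

Two distinct leftmost derivations for the same string.

Ambiguous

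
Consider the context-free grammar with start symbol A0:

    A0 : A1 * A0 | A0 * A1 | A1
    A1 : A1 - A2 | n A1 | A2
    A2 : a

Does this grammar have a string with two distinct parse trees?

Witness: a * a

Derivation 1: A0 ⇒ A1 * A0 ⇒ A2 * A0 ⇒ a * A0 ⇒ a * A1 ⇒ a * A2 ⇒ a * a
Derivation 2: A0 ⇒ A0 * A1 ⇒ A1 * A1 ⇒ A2 * A1 ⇒ a * A1 ⇒ a * A2 ⇒ a * a

Two distinct leftmost derivations for the same string.

Ambiguous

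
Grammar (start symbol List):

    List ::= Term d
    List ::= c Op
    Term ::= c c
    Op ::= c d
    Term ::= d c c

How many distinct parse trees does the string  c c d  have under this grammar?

Parse trees for c c d:
  [List [Term c c] d]
  [List c [Op c d]]

2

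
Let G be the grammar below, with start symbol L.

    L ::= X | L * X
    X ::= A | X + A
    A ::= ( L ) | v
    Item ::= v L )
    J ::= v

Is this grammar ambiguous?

Unambiguous

(Item, J are unreachable from L, so their rules don't affect L(L).) L → L * X | X  ;  X → X + A | A  — a left-associative chain with A at the bottom. Each string factors uniquely by precedence.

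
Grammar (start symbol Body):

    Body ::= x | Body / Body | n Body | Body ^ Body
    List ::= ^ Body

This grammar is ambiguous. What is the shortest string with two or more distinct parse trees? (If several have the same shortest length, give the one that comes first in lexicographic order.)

n x / x

length 1: no string has ≥2 trees
length 2: no string has ≥2 trees
length 3: no string has ≥2 trees
length 4: n x / x has 2 parse trees

Two derivations of n x / x:
  Body ⇒ Body / Body ⇒ n Body / Body ⇒ n x / Body ⇒ n x / x
  Body ⇒ n Body ⇒ n Body / Body ⇒ n x / Body ⇒ n x / x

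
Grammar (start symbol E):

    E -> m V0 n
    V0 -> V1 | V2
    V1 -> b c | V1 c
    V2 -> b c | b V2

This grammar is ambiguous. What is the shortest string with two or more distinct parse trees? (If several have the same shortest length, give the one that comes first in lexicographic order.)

m b c n

length 4: m b c n has 2 parse trees

Two derivations of m b c n:
  E ⇒ m V0 n ⇒ m V1 n ⇒ m b c n
  E ⇒ m V0 n ⇒ m V2 n ⇒ m b c n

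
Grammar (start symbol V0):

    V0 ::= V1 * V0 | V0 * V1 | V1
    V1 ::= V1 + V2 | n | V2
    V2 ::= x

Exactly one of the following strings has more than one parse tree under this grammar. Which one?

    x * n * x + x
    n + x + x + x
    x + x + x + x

x * n * x + x

x * n * x + x: 4 trees
n + x + x + x: 1 tree
x + x + x + x: 1 tree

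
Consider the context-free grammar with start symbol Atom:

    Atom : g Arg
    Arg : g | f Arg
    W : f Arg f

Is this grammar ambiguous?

Unambiguous

(W is unreachable from Atom, so its rules don't affect L(Atom).) Restricted to the reachable nonterminals, every rule has the form A → t or A → t B, and no two rules for the same A share a first terminal. The grammar encodes a DFA — one run per string.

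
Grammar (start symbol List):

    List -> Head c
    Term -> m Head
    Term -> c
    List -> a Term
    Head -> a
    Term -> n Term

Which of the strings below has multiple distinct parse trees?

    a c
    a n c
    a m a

a c

a c: 2 trees
a n c: 1 tree
a m a: 1 tree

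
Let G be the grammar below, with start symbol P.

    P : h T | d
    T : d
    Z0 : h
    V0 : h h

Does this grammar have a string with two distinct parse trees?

Unambiguous

Only P, T are reachable from P; ignoring the rest: Restricted to the reachable nonterminals, every rule has the form A → t or A → t B, and no two rules for the same A share a first terminal. The grammar encodes a DFA — one run per string.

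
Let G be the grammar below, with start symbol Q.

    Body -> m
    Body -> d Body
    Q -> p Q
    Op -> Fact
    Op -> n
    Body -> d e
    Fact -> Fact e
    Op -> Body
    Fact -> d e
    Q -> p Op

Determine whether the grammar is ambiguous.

Witness: p d e

Derivation 1: Q ⇒ p Op ⇒ p Fact ⇒ p d e
Derivation 2: Q ⇒ p Op ⇒ p Body ⇒ p d e

Two distinct leftmost derivations for the same string.

Ambiguous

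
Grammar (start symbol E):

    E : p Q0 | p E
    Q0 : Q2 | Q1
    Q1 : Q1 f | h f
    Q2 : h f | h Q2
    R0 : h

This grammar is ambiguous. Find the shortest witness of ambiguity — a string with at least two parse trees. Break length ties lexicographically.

length 3: p h f has 2 parse trees

Two derivations of p h f:
  E ⇒ p Q0 ⇒ p Q2 ⇒ p h f
  E ⇒ p Q0 ⇒ p Q1 ⇒ p h f

p h f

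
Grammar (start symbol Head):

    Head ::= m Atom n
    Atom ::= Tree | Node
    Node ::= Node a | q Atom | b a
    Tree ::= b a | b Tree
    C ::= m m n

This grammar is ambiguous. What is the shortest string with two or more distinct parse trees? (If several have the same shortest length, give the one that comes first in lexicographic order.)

length 4: m b a n has 2 parse trees

Two derivations of m b a n:
  Head ⇒ m Atom n ⇒ m Tree n ⇒ m b a n
  Head ⇒ m Atom n ⇒ m Node n ⇒ m b a n

m b a n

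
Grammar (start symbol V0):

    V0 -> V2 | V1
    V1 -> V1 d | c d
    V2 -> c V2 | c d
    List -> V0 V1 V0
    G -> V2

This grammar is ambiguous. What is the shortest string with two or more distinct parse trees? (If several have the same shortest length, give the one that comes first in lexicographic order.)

length 2: c d has 2 parse trees

Two derivations of c d:
  V0 ⇒ V2 ⇒ c d
  V0 ⇒ V1 ⇒ c d

c d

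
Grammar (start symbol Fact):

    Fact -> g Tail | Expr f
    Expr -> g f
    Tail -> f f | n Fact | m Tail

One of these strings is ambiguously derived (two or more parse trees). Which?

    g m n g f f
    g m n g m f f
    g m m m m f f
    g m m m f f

g m n g f f: 2 trees
g m n g m f f: 1 tree
g m m m m f f: 1 tree
g m m m f f: 1 tree

g m n g f f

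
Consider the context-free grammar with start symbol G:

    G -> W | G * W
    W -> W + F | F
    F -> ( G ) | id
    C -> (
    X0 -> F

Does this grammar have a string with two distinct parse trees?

Unambiguous

(C, X0 are unreachable from G, so their rules don't affect L(G).) The grammar is stratified — G handles '*' (left-recursive), W handles '+', F atoms. Each operator has a fixed associativity and precedence level, so every string has one parse.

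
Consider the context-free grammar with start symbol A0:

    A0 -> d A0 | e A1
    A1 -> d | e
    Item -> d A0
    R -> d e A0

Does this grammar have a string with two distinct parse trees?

Only A0, A1 are reachable from A0; ignoring the rest: Each reachable nonterminal has at most one production per leading terminal, and all productions are right-linear; the derivation is determined token-by-token.

Unambiguous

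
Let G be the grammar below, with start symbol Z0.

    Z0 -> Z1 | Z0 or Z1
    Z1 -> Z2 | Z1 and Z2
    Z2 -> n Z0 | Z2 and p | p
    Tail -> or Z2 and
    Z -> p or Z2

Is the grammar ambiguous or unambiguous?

Witness: p and p

Derivation 1: Z0 ⇒ Z1 ⇒ Z2 ⇒ Z2 and p ⇒ p and p
Derivation 2: Z0 ⇒ Z1 ⇒ Z1 and Z2 ⇒ Z2 and Z2 ⇒ p and Z2 ⇒ p and p

Two distinct leftmost derivations for the same string.

Ambiguous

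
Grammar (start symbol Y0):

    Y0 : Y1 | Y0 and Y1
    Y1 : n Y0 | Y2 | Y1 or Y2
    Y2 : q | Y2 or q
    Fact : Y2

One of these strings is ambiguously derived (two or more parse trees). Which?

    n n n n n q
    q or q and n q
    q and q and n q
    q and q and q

q or q and n q

n n n n n q: 1 tree
q or q and n q: 2 trees
q and q and n q: 1 tree
q and q and q: 1 tree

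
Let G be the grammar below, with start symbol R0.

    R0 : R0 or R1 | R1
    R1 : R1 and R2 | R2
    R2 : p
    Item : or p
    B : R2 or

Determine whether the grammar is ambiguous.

Unambiguous

(Item, B are unreachable from R0, so their rules don't affect L(R0).) R0 → R0 or R1 | R1  ;  R1 → R1 and R2 | R2  — a left-associative chain with R2 at the bottom. Each string factors uniquely by precedence.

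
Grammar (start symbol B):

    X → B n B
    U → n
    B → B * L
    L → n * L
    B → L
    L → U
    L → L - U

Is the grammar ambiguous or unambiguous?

Ambiguous

Witness: n * n

Derivation 1: B ⇒ B * L ⇒ L * L ⇒ U * L ⇒ n * L ⇒ n * U ⇒ n * n
Derivation 2: B ⇒ L ⇒ n * L ⇒ n * U ⇒ n * n

Two distinct leftmost derivations for the same string.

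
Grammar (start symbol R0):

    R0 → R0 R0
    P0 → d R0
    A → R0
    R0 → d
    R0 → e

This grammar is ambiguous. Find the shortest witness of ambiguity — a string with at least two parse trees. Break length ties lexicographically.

length 1: no string has ≥2 trees
length 2: no string has ≥2 trees
length 3: d d d has 2 parse trees

Two derivations of d d d:
  R0 ⇒ R0 R0 ⇒ R0 R0 R0 ⇒ d R0 R0 ⇒ d d R0 ⇒ d d d
  R0 ⇒ R0 R0 ⇒ d R0 ⇒ d R0 R0 ⇒ d d R0 ⇒ d d d

d d d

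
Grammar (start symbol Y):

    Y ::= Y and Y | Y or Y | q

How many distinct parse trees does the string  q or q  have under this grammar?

1

Parse trees for q or q:
  [Y [Y q] or [Y q]]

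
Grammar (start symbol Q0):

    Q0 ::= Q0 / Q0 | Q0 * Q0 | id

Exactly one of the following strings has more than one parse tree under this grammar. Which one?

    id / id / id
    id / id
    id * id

id / id / id

id / id / id: 2 trees
id / id: 1 tree
id * id: 1 tree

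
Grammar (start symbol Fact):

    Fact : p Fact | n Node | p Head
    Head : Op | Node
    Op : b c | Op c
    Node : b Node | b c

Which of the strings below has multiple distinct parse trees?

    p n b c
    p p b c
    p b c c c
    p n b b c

p n b c: 1 tree
p p b c: 2 trees
p b c c c: 1 tree
p n b b c: 1 tree

p p b c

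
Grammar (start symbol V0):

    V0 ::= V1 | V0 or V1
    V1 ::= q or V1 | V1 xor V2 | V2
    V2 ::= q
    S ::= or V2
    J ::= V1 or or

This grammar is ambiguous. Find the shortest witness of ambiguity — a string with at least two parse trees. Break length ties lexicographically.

q or q

length 1: no string has ≥2 trees
length 3: q or q has 2 parse trees

Two derivations of q or q:
  V0 ⇒ V1 ⇒ q or V1 ⇒ q or V2 ⇒ q or q
  V0 ⇒ V0 or V1 ⇒ V1 or V1 ⇒ V2 or V1 ⇒ q or V1 ⇒ q or V2 ⇒ q or q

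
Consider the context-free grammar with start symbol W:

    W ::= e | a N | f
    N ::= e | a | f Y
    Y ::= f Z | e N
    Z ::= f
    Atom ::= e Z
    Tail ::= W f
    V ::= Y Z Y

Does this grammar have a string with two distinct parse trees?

Only W, N, Y, Z are reachable from W; ignoring the rest: Restricted to the reachable nonterminals, every rule has the form A → t or A → t B, and no two rules for the same A share a first terminal. The grammar encodes a DFA — one run per string.

Unambiguous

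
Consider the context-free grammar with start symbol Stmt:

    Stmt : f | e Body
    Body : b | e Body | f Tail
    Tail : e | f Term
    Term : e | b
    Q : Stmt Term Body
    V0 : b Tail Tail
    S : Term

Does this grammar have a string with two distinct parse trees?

Only Stmt, Body, Tail, Term are reachable from Stmt; ignoring the rest: The reachable rules are right-linear with at most one rule per (nonterminal, next-terminal) pair. Each input token forces the next rule, so parsing is deterministic.

Unambiguous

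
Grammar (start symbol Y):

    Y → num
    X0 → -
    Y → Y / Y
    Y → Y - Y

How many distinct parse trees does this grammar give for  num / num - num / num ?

5

Parse trees for num / num - num / num:
  [Y [Y num] / [Y [Y [Y num] - [Y num]] / [Y num]]]
  [Y [Y num] / [Y [Y num] - [Y [Y num] / [Y num]]]]
  [Y [Y [Y num] / [Y [Y num] - [Y num]]] / [Y num]]
  [Y [Y [Y [Y num] / [Y num]] - [Y num]] / [Y num]]
  [Y [Y [Y num] / [Y num]] - [Y [Y num] / [Y num]]]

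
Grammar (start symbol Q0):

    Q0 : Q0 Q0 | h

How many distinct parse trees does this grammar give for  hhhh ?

Parse trees for hhhh:
  [Q0 [Q0 h] [Q0 [Q0 h] [Q0 [Q0 h] [Q0 h]]]]
  [Q0 [Q0 h] [Q0 [Q0 [Q0 h] [Q0 h]] [Q0 h]]]
  [Q0 [Q0 [Q0 h] [Q0 h]] [Q0 [Q0 h] [Q0 h]]]
  [Q0 [Q0 [Q0 h] [Q0 [Q0 h] [Q0 h]]] [Q0 h]]
  [Q0 [Q0 [Q0 [Q0 h] [Q0 h]] [Q0 h]] [Q0 h]]

5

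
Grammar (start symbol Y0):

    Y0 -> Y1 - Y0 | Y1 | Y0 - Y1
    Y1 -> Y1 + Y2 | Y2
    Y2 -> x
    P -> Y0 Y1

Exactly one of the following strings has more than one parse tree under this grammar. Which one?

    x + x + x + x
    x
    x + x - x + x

x + x + x + x: 1 tree
x: 1 tree
x + x - x + x: 2 trees

x + x - x + x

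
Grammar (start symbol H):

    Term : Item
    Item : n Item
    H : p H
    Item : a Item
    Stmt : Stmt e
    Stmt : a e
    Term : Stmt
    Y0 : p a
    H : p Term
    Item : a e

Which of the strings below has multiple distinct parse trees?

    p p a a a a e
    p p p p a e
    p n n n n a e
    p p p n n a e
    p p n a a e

p p a a a a e: 1 tree
p p p p a e: 2 trees
p n n n n a e: 1 tree
p p p n n a e: 1 tree
p p n a a e: 1 tree

p p p p a e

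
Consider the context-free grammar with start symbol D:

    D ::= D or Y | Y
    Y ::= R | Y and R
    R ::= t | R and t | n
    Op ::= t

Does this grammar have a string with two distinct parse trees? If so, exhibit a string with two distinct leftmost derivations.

Witness: n and t

Derivation 1: D ⇒ Y ⇒ R ⇒ R and t ⇒ n and t
Derivation 2: D ⇒ Y ⇒ Y and R ⇒ R and R ⇒ n and R ⇒ n and t

Two distinct leftmost derivations for the same string.

Ambiguous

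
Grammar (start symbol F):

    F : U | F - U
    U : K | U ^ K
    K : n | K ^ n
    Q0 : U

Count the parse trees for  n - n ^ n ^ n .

4

Parse trees for n - n ^ n ^ n:
  [F [F [U [K n]]] - [U [K [K [K n] ^ n] ^ n]]]
  [F [F [U [K n]]] - [U [U [K n]] ^ [K [K n] ^ n]]]
  [F [F [U [K n]]] - [U [U [K [K n] ^ n]] ^ [K n]]]
  [F [F [U [K n]]] - [U [U [U [K n]] ^ [K n]] ^ [K n]]]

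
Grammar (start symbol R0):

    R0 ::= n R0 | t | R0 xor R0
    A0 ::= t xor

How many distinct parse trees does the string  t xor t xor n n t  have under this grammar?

2

Parse trees for t xor t xor n n t:
  [R0 [R0 t] xor [R0 [R0 t] xor [R0 n [R0 n [R0 t]]]]]
  [R0 [R0 [R0 t] xor [R0 t]] xor [R0 n [R0 n [R0 t]]]]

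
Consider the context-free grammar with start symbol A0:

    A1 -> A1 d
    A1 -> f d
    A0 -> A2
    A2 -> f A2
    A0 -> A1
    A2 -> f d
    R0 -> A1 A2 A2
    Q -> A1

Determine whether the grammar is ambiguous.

Ambiguous

Witness: f d

Derivation 1: A0 ⇒ A2 ⇒ f d
Derivation 2: A0 ⇒ A1 ⇒ f d

Two distinct leftmost derivations for the same string.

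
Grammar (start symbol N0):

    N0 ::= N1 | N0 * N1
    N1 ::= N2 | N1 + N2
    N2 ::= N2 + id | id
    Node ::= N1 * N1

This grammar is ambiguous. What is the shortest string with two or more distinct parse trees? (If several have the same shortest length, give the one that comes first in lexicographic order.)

id + id

length 1: no string has ≥2 trees
length 3: id + id has 2 parse trees

Two derivations of id + id:
  N0 ⇒ N1 ⇒ N2 ⇒ N2 + id ⇒ id + id
  N0 ⇒ N1 ⇒ N1 + N2 ⇒ N2 + N2 ⇒ id + N2 ⇒ id + id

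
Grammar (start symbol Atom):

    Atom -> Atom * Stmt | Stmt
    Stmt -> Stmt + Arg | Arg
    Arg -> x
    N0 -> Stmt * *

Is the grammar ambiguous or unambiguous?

Unambiguous

Only Atom, Stmt, Arg are reachable from Atom; ignoring the rest: This is a standard precedence ladder (Atom over Stmt over Arg), with each level left-recursive on its own operator ('*' at Atom, '+' at Stmt). That structure is LR(1), hence unambiguous.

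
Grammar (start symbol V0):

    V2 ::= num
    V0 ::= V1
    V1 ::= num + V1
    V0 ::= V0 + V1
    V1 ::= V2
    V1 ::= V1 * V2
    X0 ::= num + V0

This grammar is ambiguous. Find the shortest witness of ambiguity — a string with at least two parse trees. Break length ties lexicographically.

num + num

length 1: no string has ≥2 trees
length 3: num + num has 2 parse trees

Two derivations of num + num:
  V0 ⇒ V1 ⇒ num + V1 ⇒ num + V2 ⇒ num + num
  V0 ⇒ V0 + V1 ⇒ V1 + V1 ⇒ V2 + V1 ⇒ num + V1 ⇒ num + V2 ⇒ num + num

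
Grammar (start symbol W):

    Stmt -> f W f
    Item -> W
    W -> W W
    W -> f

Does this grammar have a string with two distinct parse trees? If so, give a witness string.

Ambiguous

Witness: f f f

Derivation 1: W ⇒ W W ⇒ W W W ⇒ f W W ⇒ f f W ⇒ f f f
Derivation 2: W ⇒ W W ⇒ f W ⇒ f W W ⇒ f f W ⇒ f f f

Two distinct leftmost derivations for the same string.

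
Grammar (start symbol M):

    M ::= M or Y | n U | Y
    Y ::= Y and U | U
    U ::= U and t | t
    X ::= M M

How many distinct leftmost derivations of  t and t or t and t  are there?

Parse trees for t and t or t and t:
  [M [M [Y [Y [U t]] and [U t]]] or [Y [Y [U t]] and [U t]]]
  [M [M [Y [Y [U t]] and [U t]]] or [Y [U [U t] and t]]]
  [M [M [Y [U [U t] and t]]] or [Y [Y [U t]] and [U t]]]
  [M [M [Y [U [U t] and t]]] or [Y [U [U t] and t]]]

4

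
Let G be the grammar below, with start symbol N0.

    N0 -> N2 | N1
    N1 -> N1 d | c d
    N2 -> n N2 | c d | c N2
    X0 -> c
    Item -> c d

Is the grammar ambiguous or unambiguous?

Ambiguous

Witness: c d

Derivation 1: N0 ⇒ N2 ⇒ c d
Derivation 2: N0 ⇒ N1 ⇒ c d

Two distinct leftmost derivations for the same string.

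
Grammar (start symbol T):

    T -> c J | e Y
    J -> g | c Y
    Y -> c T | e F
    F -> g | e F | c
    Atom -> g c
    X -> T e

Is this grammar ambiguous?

Unambiguous

Only T, J, Y, F are reachable from T; ignoring the rest: Each reachable nonterminal has at most one production per leading terminal, and all productions are right-linear; the derivation is determined token-by-token.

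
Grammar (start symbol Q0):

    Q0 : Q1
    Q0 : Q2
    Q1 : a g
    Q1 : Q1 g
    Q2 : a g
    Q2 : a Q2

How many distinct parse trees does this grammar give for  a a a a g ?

1

Parse trees for a a a a g:
  [Q0 [Q2 a [Q2 a [Q2 a [Q2 a g]]]]]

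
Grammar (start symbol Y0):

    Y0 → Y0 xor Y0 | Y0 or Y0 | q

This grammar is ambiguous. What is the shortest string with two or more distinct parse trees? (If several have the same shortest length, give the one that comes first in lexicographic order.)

q or q or q

length 1: no string has ≥2 trees
length 3: no string has ≥2 trees
length 5: q or q or q has 2 parse trees

Two derivations of q or q or q:
  Y0 ⇒ Y0 or Y0 ⇒ Y0 or Y0 or Y0 ⇒ q or Y0 or Y0 ⇒ q or q or Y0 ⇒ q or q or q
  Y0 ⇒ Y0 or Y0 ⇒ q or Y0 ⇒ q or Y0 or Y0 ⇒ q or q or Y0 ⇒ q or q or q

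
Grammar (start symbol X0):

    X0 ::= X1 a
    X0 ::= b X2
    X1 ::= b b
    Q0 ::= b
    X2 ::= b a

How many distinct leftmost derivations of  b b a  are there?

Parse trees for b b a:
  [X0 [X1 b b] a]
  [X0 b [X2 b a]]

2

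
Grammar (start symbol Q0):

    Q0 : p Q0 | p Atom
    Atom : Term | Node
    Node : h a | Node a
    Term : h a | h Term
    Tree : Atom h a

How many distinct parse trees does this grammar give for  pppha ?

Parse trees for pppha:
  [Q0 p [Q0 p [Q0 p [Atom [Term h a]]]]]
  [Q0 p [Q0 p [Q0 p [Atom [Node h a]]]]]

2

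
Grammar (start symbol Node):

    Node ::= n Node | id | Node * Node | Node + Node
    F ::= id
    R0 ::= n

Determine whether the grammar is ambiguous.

Ambiguous

Witness: n id * id

Derivation 1: Node ⇒ n Node ⇒ n Node * Node ⇒ n id * Node ⇒ n id * id
Derivation 2: Node ⇒ Node * Node ⇒ n Node * Node ⇒ n id * Node ⇒ n id * id

Two distinct leftmost derivations for the same string.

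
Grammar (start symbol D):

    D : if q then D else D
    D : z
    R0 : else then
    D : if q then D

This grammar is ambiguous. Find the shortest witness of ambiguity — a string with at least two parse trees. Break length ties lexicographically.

length 1: no string has ≥2 trees
length 4: no string has ≥2 trees
length 6: no string has ≥2 trees
length 7: no string has ≥2 trees
length 9: if q then if q then z else z has 2 parse trees

Two derivations of if q then if q then z else z:
  D ⇒ if q then D else D ⇒ if q then if q then D else D ⇒ if q then if q then z else D ⇒ if q then if q then z else z
  D ⇒ if q then D ⇒ if q then if q then D else D ⇒ if q then if q then z else D ⇒ if q then if q then z else z

if q then if q then z else z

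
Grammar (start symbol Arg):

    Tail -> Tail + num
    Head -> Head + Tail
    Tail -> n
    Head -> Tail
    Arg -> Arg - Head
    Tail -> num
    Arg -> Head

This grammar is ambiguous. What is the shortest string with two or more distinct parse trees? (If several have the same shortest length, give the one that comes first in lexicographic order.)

length 1: no string has ≥2 trees
length 3: n + num has 2 parse trees

Two derivations of n + num:
  Arg ⇒ Head ⇒ Head + Tail ⇒ Tail + Tail ⇒ n + Tail ⇒ n + num
  Arg ⇒ Head ⇒ Tail ⇒ Tail + num ⇒ n + num

n + num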